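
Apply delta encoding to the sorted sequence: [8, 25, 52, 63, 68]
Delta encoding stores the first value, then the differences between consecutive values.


First value: 8
Deltas:
  25 - 8 = 17
  52 - 25 = 27
  63 - 52 = 11
  68 - 63 = 5


Delta encoded: [8, 17, 27, 11, 5]


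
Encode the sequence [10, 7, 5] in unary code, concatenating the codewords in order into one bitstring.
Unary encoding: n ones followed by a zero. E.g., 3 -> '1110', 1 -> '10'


Encode each number as n ones followed by a terminating 0:
  10 -> 11111111110 (11 bits)
  7 -> 11111110 (8 bits)
  5 -> 111110 (6 bits)
Total length = 11 + 8 + 6 = 25 bits.

Unary([10, 7, 5]) = 1111111111011111110111110 (25 bits)


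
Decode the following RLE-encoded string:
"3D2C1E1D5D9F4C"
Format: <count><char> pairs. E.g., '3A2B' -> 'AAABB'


Expanding each <count><char> pair:
  3D -> 'DDD'
  2C -> 'CC'
  1E -> 'E'
  1D -> 'D'
  5D -> 'DDDDD'
  9F -> 'FFFFFFFFF'
  4C -> 'CCCC'

Decoded = DDDCCEDDDDDDFFFFFFFFFCCCC


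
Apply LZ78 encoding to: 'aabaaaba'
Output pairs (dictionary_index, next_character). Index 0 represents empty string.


LZ78 encoding steps:
Dictionary: {0: ''}
Step 1: w='' (idx 0), next='a' -> output (0, 'a'), add 'a' as idx 1
Step 2: w='a' (idx 1), next='b' -> output (1, 'b'), add 'ab' as idx 2
Step 3: w='a' (idx 1), next='a' -> output (1, 'a'), add 'aa' as idx 3
Step 4: w='ab' (idx 2), next='a' -> output (2, 'a'), add 'aba' as idx 4


Encoded: [(0, 'a'), (1, 'b'), (1, 'a'), (2, 'a')]


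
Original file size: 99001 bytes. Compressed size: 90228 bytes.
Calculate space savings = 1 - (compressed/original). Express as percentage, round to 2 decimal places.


ratio = compressed/original = 90228/99001 = 0.911385
savings = 1 - ratio = 1 - 0.911385 = 0.088615
as a percentage: 0.088615 * 100 = 8.86%

Space savings = 1 - 90228/99001 = 8.86%


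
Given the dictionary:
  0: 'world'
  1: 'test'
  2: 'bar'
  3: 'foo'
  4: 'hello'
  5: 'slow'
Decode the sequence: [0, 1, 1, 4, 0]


Look up each index in the dictionary:
  0 -> 'world'
  1 -> 'test'
  1 -> 'test'
  4 -> 'hello'
  0 -> 'world'

Decoded: "world test test hello world"


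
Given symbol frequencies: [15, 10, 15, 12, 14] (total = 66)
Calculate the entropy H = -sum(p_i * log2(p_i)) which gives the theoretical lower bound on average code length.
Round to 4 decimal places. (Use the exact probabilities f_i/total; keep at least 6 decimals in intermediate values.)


Per-symbol terms -p_i * log2(p_i) with p_i = f_i/66:
  p = 15/66 = 0.227273: log2(p) = -2.137504, -p*log2(p) = 0.485796
  p = 10/66 = 0.151515: log2(p) = -2.722466, -p*log2(p) = 0.412495
  p = 15/66 = 0.227273: log2(p) = -2.137504, -p*log2(p) = 0.485796
  p = 12/66 = 0.181818: log2(p) = -2.459432, -p*log2(p) = 0.447169
  p = 14/66 = 0.212121: log2(p) = -2.237039, -p*log2(p) = 0.474523
H = 0.485796 + 0.412495 + 0.485796 + 0.447169 + 0.474523 = 2.305779

H = 2.3058 bits/symbol


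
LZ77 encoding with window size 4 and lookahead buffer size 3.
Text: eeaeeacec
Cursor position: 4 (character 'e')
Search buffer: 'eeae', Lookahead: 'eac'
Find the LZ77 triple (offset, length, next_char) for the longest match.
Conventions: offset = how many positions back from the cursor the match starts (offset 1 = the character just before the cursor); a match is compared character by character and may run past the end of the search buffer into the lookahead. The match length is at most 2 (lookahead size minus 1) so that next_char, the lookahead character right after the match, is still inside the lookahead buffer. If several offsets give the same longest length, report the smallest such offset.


Try each offset into the search buffer:
  offset=1 (pos 3, char 'e'): match length 1
  offset=2 (pos 2, char 'a'): match length 0
  offset=3 (pos 1, char 'e'): match length 2
  offset=4 (pos 0, char 'e'): match length 1
Longest match has length 2 at offset 3.
next_char = character at position 4 + 2 = 6 -> 'c'

Best match: offset=3, length=2 (matching 'ea' starting at position 1)
LZ77 triple: (3, 2, 'c')


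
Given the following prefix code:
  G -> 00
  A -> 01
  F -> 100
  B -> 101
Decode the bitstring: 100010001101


Decoding step by step:
Bits 100 -> F
Bits 01 -> A
Bits 00 -> G
Bits 01 -> A
Bits 101 -> B


Decoded message: FAGAB


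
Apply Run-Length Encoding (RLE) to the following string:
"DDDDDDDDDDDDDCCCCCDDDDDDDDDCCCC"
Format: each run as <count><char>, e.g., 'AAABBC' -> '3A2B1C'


Scanning runs left to right:
  i=0: run of 'D' x 13 -> '13D'
  i=13: run of 'C' x 5 -> '5C'
  i=18: run of 'D' x 9 -> '9D'
  i=27: run of 'C' x 4 -> '4C'

RLE = 13D5C9D4C


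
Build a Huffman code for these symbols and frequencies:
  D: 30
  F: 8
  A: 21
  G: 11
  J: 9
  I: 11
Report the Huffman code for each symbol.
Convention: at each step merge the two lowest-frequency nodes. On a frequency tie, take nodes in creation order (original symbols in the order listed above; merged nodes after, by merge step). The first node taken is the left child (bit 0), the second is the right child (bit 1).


Huffman tree construction:
Step 1: Merge F(8) + J(9) = 17
Step 2: Merge G(11) + I(11) = 22
Step 3: Merge (F+J)(17) + A(21) = 38
Step 4: Merge (G+I)(22) + D(30) = 52
Step 5: Merge ((F+J)+A)(38) + ((G+I)+D)(52) = 90
Read each symbol's code off the tree from the root (left child = 0, right child = 1).

Codes:
  D: 11 (length 2)
  F: 000 (length 3)
  A: 01 (length 2)
  G: 100 (length 3)
  J: 001 (length 3)
  I: 101 (length 3)
Average code length: 219/90 = 2.4333 bits/symbol


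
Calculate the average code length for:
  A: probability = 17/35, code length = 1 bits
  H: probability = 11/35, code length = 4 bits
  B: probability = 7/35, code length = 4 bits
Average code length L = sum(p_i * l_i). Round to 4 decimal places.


Weighted contributions p_i * l_i:
  A: (17/35) * 1 = 17/35
  H: (11/35) * 4 = 44/35
  B: (7/35) * 4 = 28/35
Sum = (17 + 44 + 28)/35 = 89/35

L = 89/35 = 2.5429 bits/symbol


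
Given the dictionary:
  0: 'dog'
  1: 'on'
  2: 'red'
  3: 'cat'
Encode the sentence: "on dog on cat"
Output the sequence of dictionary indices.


Look up each word in the dictionary:
  'on' -> 1
  'dog' -> 0
  'on' -> 1
  'cat' -> 3

Encoded: [1, 0, 1, 3]


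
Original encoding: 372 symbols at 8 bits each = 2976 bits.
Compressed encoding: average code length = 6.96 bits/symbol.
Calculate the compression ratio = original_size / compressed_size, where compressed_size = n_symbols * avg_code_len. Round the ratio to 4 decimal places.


original_size = n_symbols * orig_bits = 372 * 8 = 2976 bits
compressed_size = n_symbols * avg_code_len = 372 * 6.96 = 2589.12 bits
ratio = original_size / compressed_size = 2976 / 2589.12 = 1.1494

Compression ratio = 1.1494


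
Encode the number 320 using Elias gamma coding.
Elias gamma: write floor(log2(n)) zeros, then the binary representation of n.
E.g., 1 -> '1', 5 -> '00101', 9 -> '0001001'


num_bits = floor(log2(320)) + 1 = 9
leading_zeros = num_bits - 1 = 8
binary(320) = 101000000

Elias gamma(320) = '00000000' + '101000000' = 00000000101000000 (17 bits)


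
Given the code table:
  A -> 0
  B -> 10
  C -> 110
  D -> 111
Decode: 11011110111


Decoding:
110 -> C
111 -> D
10 -> B
111 -> D


Result: CDBD


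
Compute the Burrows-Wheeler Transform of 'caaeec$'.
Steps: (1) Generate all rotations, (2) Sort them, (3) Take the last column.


Rotations (sorted):
  0: $caaeec -> last char: c
  1: aaeec$c -> last char: c
  2: aeec$ca -> last char: a
  3: c$caaee -> last char: e
  4: caaeec$ -> last char: $
  5: ec$caae -> last char: e
  6: eec$caa -> last char: a


BWT = ccae$ea


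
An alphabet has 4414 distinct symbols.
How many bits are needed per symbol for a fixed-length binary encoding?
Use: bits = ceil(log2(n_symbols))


log2(4414) = 12.1079
Bracket: 2^12 = 4096 < 4414 <= 2^13 = 8192
So ceil(log2(4414)) = 13

bits = ceil(log2(4414)) = ceil(12.1079) = 13 bits


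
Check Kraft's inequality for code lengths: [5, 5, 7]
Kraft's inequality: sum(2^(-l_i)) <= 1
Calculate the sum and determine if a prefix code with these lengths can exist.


Sum = 2^(-5) + 2^(-5) + 2^(-7)
    = 0.03125 + 0.03125 + 0.0078125
    = 9/128 = 0.0703125
Since 0.0703125 <= 1, Kraft's inequality IS satisfied.
A prefix code with these lengths CAN exist.

Kraft sum = 0.0703125. Satisfied.


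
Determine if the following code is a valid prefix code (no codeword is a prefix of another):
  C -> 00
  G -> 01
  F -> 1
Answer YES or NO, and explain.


Checking each pair (does one codeword prefix another?):
  C='00' vs G='01': no prefix
  C='00' vs F='1': no prefix
  G='01' vs C='00': no prefix
  G='01' vs F='1': no prefix
  F='1' vs C='00': no prefix
  F='1' vs G='01': no prefix
No violation found over all pairs.

YES -- this is a valid prefix code. No codeword is a prefix of any other codeword.


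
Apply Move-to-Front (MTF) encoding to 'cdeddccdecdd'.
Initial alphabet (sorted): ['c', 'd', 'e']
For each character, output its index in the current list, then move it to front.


MTF encoding:
'c': index 0 in ['c', 'd', 'e'] -> ['c', 'd', 'e']
'd': index 1 in ['c', 'd', 'e'] -> ['d', 'c', 'e']
'e': index 2 in ['d', 'c', 'e'] -> ['e', 'd', 'c']
'd': index 1 in ['e', 'd', 'c'] -> ['d', 'e', 'c']
'd': index 0 in ['d', 'e', 'c'] -> ['d', 'e', 'c']
'c': index 2 in ['d', 'e', 'c'] -> ['c', 'd', 'e']
'c': index 0 in ['c', 'd', 'e'] -> ['c', 'd', 'e']
'd': index 1 in ['c', 'd', 'e'] -> ['d', 'c', 'e']
'e': index 2 in ['d', 'c', 'e'] -> ['e', 'd', 'c']
'c': index 2 in ['e', 'd', 'c'] -> ['c', 'e', 'd']
'd': index 2 in ['c', 'e', 'd'] -> ['d', 'c', 'e']
'd': index 0 in ['d', 'c', 'e'] -> ['d', 'c', 'e']


Output: [0, 1, 2, 1, 0, 2, 0, 1, 2, 2, 2, 0]


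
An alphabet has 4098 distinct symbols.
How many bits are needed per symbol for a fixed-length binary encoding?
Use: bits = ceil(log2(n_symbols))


log2(4098) = 12.0007
Bracket: 2^12 = 4096 < 4098 <= 2^13 = 8192
So ceil(log2(4098)) = 13

bits = ceil(log2(4098)) = ceil(12.0007) = 13 bits


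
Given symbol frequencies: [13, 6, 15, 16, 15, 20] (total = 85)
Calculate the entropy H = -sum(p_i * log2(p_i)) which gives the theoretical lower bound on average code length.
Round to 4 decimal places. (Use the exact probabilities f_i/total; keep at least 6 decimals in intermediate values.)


Per-symbol terms -p_i * log2(p_i) with p_i = f_i/85:
  p = 13/85 = 0.152941: log2(p) = -2.708951, -p*log2(p) = 0.414310
  p = 6/85 = 0.070588: log2(p) = -3.824428, -p*log2(p) = 0.269960
  p = 15/85 = 0.176471: log2(p) = -2.502500, -p*log2(p) = 0.441618
  p = 16/85 = 0.188235: log2(p) = -2.409391, -p*log2(p) = 0.453532
  p = 15/85 = 0.176471: log2(p) = -2.502500, -p*log2(p) = 0.441618
  p = 20/85 = 0.235294: log2(p) = -2.087463, -p*log2(p) = 0.491168
H = 0.414310 + 0.269960 + 0.441618 + 0.453532 + 0.441618 + 0.491168 = 2.512206

H = 2.5122 bits/symbol


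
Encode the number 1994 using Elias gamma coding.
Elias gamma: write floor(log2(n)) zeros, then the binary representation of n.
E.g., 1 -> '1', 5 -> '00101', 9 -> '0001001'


num_bits = floor(log2(1994)) + 1 = 11
leading_zeros = num_bits - 1 = 10
binary(1994) = 11111001010

Elias gamma(1994) = '0000000000' + '11111001010' = 000000000011111001010 (21 bits)


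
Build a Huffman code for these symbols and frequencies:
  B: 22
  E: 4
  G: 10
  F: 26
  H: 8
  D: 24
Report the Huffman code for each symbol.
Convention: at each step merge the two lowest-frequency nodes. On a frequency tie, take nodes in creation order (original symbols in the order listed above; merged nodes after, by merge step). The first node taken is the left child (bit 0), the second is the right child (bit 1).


Huffman tree construction:
Step 1: Merge E(4) + H(8) = 12
Step 2: Merge G(10) + (E+H)(12) = 22
Step 3: Merge B(22) + (G+(E+H))(22) = 44
Step 4: Merge D(24) + F(26) = 50
Step 5: Merge (B+(G+(E+H)))(44) + (D+F)(50) = 94
Read each symbol's code off the tree from the root (left child = 0, right child = 1).

Codes:
  B: 00 (length 2)
  E: 0110 (length 4)
  G: 010 (length 3)
  F: 11 (length 2)
  H: 0111 (length 4)
  D: 10 (length 2)
Average code length: 222/94 = 2.3617 bits/symbol


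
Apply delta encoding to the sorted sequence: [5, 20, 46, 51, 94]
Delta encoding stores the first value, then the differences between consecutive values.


First value: 5
Deltas:
  20 - 5 = 15
  46 - 20 = 26
  51 - 46 = 5
  94 - 51 = 43


Delta encoded: [5, 15, 26, 5, 43]


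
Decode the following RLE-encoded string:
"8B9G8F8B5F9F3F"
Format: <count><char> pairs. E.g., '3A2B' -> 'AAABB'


Expanding each <count><char> pair:
  8B -> 'BBBBBBBB'
  9G -> 'GGGGGGGGG'
  8F -> 'FFFFFFFF'
  8B -> 'BBBBBBBB'
  5F -> 'FFFFF'
  9F -> 'FFFFFFFFF'
  3F -> 'FFF'

Decoded = BBBBBBBBGGGGGGGGGFFFFFFFFBBBBBBBBFFFFFFFFFFFFFFFFF


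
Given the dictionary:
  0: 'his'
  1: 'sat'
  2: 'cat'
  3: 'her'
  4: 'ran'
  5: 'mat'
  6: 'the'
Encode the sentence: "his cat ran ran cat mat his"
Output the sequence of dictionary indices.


Look up each word in the dictionary:
  'his' -> 0
  'cat' -> 2
  'ran' -> 4
  'ran' -> 4
  'cat' -> 2
  'mat' -> 5
  'his' -> 0

Encoded: [0, 2, 4, 4, 2, 5, 0]


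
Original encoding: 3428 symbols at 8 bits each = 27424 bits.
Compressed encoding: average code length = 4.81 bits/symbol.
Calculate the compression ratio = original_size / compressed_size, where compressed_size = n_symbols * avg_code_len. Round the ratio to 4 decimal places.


original_size = n_symbols * orig_bits = 3428 * 8 = 27424 bits
compressed_size = n_symbols * avg_code_len = 3428 * 4.81 = 16488.68 bits
ratio = original_size / compressed_size = 27424 / 16488.68 = 1.6632

Compression ratio = 1.6632


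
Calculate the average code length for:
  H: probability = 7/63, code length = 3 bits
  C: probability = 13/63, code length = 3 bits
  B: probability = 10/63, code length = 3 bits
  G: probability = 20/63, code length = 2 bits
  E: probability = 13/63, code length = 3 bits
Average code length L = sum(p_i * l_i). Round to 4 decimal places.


Weighted contributions p_i * l_i:
  H: (7/63) * 3 = 21/63
  C: (13/63) * 3 = 39/63
  B: (10/63) * 3 = 30/63
  G: (20/63) * 2 = 40/63
  E: (13/63) * 3 = 39/63
Sum = (21 + 39 + 30 + 40 + 39)/63 = 169/63

L = 169/63 = 2.6825 bits/symbol


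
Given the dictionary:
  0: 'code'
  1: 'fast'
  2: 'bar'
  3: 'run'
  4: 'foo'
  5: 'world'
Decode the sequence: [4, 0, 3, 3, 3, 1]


Look up each index in the dictionary:
  4 -> 'foo'
  0 -> 'code'
  3 -> 'run'
  3 -> 'run'
  3 -> 'run'
  1 -> 'fast'

Decoded: "foo code run run run fast"


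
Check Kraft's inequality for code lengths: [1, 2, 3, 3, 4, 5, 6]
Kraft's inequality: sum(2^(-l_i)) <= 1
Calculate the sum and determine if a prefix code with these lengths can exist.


Sum = 2^(-1) + 2^(-2) + 2^(-3) + 2^(-3) + 2^(-4) + 2^(-5) + 2^(-6)
    = 0.5 + 0.25 + 0.125 + 0.125 + 0.0625 + 0.03125 + 0.015625
    = 71/64 = 1.109375
Since 1.109375 > 1, Kraft's inequality is NOT satisfied.
A prefix code with these lengths CANNOT exist.

Kraft sum = 1.109375. Not satisfied.


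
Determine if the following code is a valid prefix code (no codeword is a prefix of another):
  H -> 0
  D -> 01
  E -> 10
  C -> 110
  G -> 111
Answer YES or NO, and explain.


Checking each pair (does one codeword prefix another?):
  H='0' vs D='01': prefix -- VIOLATION

NO -- this is NOT a valid prefix code. H (0) is a prefix of D (01).


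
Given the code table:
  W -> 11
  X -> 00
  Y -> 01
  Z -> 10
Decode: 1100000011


Decoding:
11 -> W
00 -> X
00 -> X
00 -> X
11 -> W


Result: WXXXW


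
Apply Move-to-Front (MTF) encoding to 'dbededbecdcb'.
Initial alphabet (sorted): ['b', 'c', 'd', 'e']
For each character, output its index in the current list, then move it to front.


MTF encoding:
'd': index 2 in ['b', 'c', 'd', 'e'] -> ['d', 'b', 'c', 'e']
'b': index 1 in ['d', 'b', 'c', 'e'] -> ['b', 'd', 'c', 'e']
'e': index 3 in ['b', 'd', 'c', 'e'] -> ['e', 'b', 'd', 'c']
'd': index 2 in ['e', 'b', 'd', 'c'] -> ['d', 'e', 'b', 'c']
'e': index 1 in ['d', 'e', 'b', 'c'] -> ['e', 'd', 'b', 'c']
'd': index 1 in ['e', 'd', 'b', 'c'] -> ['d', 'e', 'b', 'c']
'b': index 2 in ['d', 'e', 'b', 'c'] -> ['b', 'd', 'e', 'c']
'e': index 2 in ['b', 'd', 'e', 'c'] -> ['e', 'b', 'd', 'c']
'c': index 3 in ['e', 'b', 'd', 'c'] -> ['c', 'e', 'b', 'd']
'd': index 3 in ['c', 'e', 'b', 'd'] -> ['d', 'c', 'e', 'b']
'c': index 1 in ['d', 'c', 'e', 'b'] -> ['c', 'd', 'e', 'b']
'b': index 3 in ['c', 'd', 'e', 'b'] -> ['b', 'c', 'd', 'e']


Output: [2, 1, 3, 2, 1, 1, 2, 2, 3, 3, 1, 3]


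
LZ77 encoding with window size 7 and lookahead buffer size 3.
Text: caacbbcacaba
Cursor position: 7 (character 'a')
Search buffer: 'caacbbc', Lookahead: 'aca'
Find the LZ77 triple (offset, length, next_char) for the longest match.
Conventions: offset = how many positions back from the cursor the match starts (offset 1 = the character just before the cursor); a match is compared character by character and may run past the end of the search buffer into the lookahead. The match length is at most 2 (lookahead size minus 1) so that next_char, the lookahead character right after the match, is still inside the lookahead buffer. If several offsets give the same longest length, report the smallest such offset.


Try each offset into the search buffer:
  offset=1 (pos 6, char 'c'): match length 0
  offset=2 (pos 5, char 'b'): match length 0
  offset=3 (pos 4, char 'b'): match length 0
  offset=4 (pos 3, char 'c'): match length 0
  offset=5 (pos 2, char 'a'): match length 2
  offset=6 (pos 1, char 'a'): match length 1
  offset=7 (pos 0, char 'c'): match length 0
Longest match has length 2 at offset 5.
next_char = character at position 7 + 2 = 9 -> 'a'

Best match: offset=5, length=2 (matching 'ac' starting at position 2)
LZ77 triple: (5, 2, 'a')


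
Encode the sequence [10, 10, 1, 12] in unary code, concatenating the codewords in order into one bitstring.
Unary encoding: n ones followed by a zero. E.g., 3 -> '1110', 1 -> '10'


Encode each number as n ones followed by a terminating 0:
  10 -> 11111111110 (11 bits)
  10 -> 11111111110 (11 bits)
  1 -> 10 (2 bits)
  12 -> 1111111111110 (13 bits)
Total length = 11 + 11 + 2 + 13 = 37 bits.

Unary([10, 10, 1, 12]) = 1111111111011111111110101111111111110 (37 bits)


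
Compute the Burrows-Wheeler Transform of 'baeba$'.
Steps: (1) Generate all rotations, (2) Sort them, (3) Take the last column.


Rotations (sorted):
  0: $baeba -> last char: a
  1: a$baeb -> last char: b
  2: aeba$b -> last char: b
  3: ba$bae -> last char: e
  4: baeba$ -> last char: $
  5: eba$ba -> last char: a


BWT = abbe$a


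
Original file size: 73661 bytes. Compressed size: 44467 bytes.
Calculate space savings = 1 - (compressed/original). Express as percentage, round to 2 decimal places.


ratio = compressed/original = 44467/73661 = 0.603671
savings = 1 - ratio = 1 - 0.603671 = 0.396329
as a percentage: 0.396329 * 100 = 39.63%

Space savings = 1 - 44467/73661 = 39.63%


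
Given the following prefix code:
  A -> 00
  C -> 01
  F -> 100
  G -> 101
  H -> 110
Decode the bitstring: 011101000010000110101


Decoding step by step:
Bits 01 -> C
Bits 110 -> H
Bits 100 -> F
Bits 00 -> A
Bits 100 -> F
Bits 00 -> A
Bits 110 -> H
Bits 101 -> G


Decoded message: CHFAFAHG


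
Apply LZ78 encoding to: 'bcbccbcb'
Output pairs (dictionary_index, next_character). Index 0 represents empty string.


LZ78 encoding steps:
Dictionary: {0: ''}
Step 1: w='' (idx 0), next='b' -> output (0, 'b'), add 'b' as idx 1
Step 2: w='' (idx 0), next='c' -> output (0, 'c'), add 'c' as idx 2
Step 3: w='b' (idx 1), next='c' -> output (1, 'c'), add 'bc' as idx 3
Step 4: w='c' (idx 2), next='b' -> output (2, 'b'), add 'cb' as idx 4
Step 5: w='cb' (idx 4), end of input -> output (4, '')


Encoded: [(0, 'b'), (0, 'c'), (1, 'c'), (2, 'b'), (4, '')]


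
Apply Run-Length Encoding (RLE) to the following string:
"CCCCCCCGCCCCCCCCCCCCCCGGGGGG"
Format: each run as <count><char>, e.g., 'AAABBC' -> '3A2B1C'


Scanning runs left to right:
  i=0: run of 'C' x 7 -> '7C'
  i=7: run of 'G' x 1 -> '1G'
  i=8: run of 'C' x 14 -> '14C'
  i=22: run of 'G' x 6 -> '6G'

RLE = 7C1G14C6G


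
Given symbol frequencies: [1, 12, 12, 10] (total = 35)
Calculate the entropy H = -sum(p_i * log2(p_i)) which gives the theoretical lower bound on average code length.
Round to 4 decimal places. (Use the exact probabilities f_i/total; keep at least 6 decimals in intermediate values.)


Per-symbol terms -p_i * log2(p_i) with p_i = f_i/35:
  p = 1/35 = 0.028571: log2(p) = -5.129283, -p*log2(p) = 0.146551
  p = 12/35 = 0.342857: log2(p) = -1.544321, -p*log2(p) = 0.529481
  p = 12/35 = 0.342857: log2(p) = -1.544321, -p*log2(p) = 0.529481
  p = 10/35 = 0.285714: log2(p) = -1.807355, -p*log2(p) = 0.516387
H = 0.146551 + 0.529481 + 0.529481 + 0.516387 = 1.721900

H = 1.7219 bits/symbol


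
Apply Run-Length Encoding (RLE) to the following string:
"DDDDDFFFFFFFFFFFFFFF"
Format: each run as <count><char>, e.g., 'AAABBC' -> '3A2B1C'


Scanning runs left to right:
  i=0: run of 'D' x 5 -> '5D'
  i=5: run of 'F' x 15 -> '15F'

RLE = 5D15F


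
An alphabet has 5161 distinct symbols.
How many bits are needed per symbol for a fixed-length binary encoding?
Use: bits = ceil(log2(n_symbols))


log2(5161) = 12.3334
Bracket: 2^12 = 4096 < 5161 <= 2^13 = 8192
So ceil(log2(5161)) = 13

bits = ceil(log2(5161)) = ceil(12.3334) = 13 bits


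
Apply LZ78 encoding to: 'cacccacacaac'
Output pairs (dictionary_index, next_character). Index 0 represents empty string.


LZ78 encoding steps:
Dictionary: {0: ''}
Step 1: w='' (idx 0), next='c' -> output (0, 'c'), add 'c' as idx 1
Step 2: w='' (idx 0), next='a' -> output (0, 'a'), add 'a' as idx 2
Step 3: w='c' (idx 1), next='c' -> output (1, 'c'), add 'cc' as idx 3
Step 4: w='c' (idx 1), next='a' -> output (1, 'a'), add 'ca' as idx 4
Step 5: w='ca' (idx 4), next='c' -> output (4, 'c'), add 'cac' as idx 5
Step 6: w='a' (idx 2), next='a' -> output (2, 'a'), add 'aa' as idx 6
Step 7: w='c' (idx 1), end of input -> output (1, '')


Encoded: [(0, 'c'), (0, 'a'), (1, 'c'), (1, 'a'), (4, 'c'), (2, 'a'), (1, '')]


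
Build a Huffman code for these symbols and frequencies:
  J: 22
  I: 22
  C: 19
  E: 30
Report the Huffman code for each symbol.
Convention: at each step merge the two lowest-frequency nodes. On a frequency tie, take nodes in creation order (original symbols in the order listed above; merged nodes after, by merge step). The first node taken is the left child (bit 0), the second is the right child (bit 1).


Huffman tree construction:
Step 1: Merge C(19) + J(22) = 41
Step 2: Merge I(22) + E(30) = 52
Step 3: Merge (C+J)(41) + (I+E)(52) = 93
Read each symbol's code off the tree from the root (left child = 0, right child = 1).

Codes:
  J: 01 (length 2)
  I: 10 (length 2)
  C: 00 (length 2)
  E: 11 (length 2)
Average code length: 186/93 = 2.0000 bits/symbol


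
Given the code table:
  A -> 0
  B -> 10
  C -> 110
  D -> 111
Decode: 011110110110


Decoding:
0 -> A
111 -> D
10 -> B
110 -> C
110 -> C


Result: ADBCC


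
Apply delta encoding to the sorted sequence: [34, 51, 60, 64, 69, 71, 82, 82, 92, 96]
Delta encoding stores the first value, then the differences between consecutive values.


First value: 34
Deltas:
  51 - 34 = 17
  60 - 51 = 9
  64 - 60 = 4
  69 - 64 = 5
  71 - 69 = 2
  82 - 71 = 11
  82 - 82 = 0
  92 - 82 = 10
  96 - 92 = 4


Delta encoded: [34, 17, 9, 4, 5, 2, 11, 0, 10, 4]


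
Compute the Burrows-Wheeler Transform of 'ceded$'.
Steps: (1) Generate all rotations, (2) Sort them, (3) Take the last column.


Rotations (sorted):
  0: $ceded -> last char: d
  1: ceded$ -> last char: $
  2: d$cede -> last char: e
  3: ded$ce -> last char: e
  4: ed$ced -> last char: d
  5: eded$c -> last char: c


BWT = d$eedc


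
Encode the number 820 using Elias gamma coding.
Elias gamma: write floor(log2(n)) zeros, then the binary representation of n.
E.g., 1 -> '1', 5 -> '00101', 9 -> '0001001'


num_bits = floor(log2(820)) + 1 = 10
leading_zeros = num_bits - 1 = 9
binary(820) = 1100110100

Elias gamma(820) = '000000000' + '1100110100' = 0000000001100110100 (19 bits)


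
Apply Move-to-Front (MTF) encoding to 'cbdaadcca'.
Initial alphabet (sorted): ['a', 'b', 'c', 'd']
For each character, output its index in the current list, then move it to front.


MTF encoding:
'c': index 2 in ['a', 'b', 'c', 'd'] -> ['c', 'a', 'b', 'd']
'b': index 2 in ['c', 'a', 'b', 'd'] -> ['b', 'c', 'a', 'd']
'd': index 3 in ['b', 'c', 'a', 'd'] -> ['d', 'b', 'c', 'a']
'a': index 3 in ['d', 'b', 'c', 'a'] -> ['a', 'd', 'b', 'c']
'a': index 0 in ['a', 'd', 'b', 'c'] -> ['a', 'd', 'b', 'c']
'd': index 1 in ['a', 'd', 'b', 'c'] -> ['d', 'a', 'b', 'c']
'c': index 3 in ['d', 'a', 'b', 'c'] -> ['c', 'd', 'a', 'b']
'c': index 0 in ['c', 'd', 'a', 'b'] -> ['c', 'd', 'a', 'b']
'a': index 2 in ['c', 'd', 'a', 'b'] -> ['a', 'c', 'd', 'b']


Output: [2, 2, 3, 3, 0, 1, 3, 0, 2]


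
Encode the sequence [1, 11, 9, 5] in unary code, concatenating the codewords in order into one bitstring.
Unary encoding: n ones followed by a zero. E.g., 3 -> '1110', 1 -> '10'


Encode each number as n ones followed by a terminating 0:
  1 -> 10 (2 bits)
  11 -> 111111111110 (12 bits)
  9 -> 1111111110 (10 bits)
  5 -> 111110 (6 bits)
Total length = 2 + 12 + 10 + 6 = 30 bits.

Unary([1, 11, 9, 5]) = 101111111111101111111110111110 (30 bits)


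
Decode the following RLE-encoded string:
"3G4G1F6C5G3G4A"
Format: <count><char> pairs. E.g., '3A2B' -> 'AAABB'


Expanding each <count><char> pair:
  3G -> 'GGG'
  4G -> 'GGGG'
  1F -> 'F'
  6C -> 'CCCCCC'
  5G -> 'GGGGG'
  3G -> 'GGG'
  4A -> 'AAAA'

Decoded = GGGGGGGFCCCCCCGGGGGGGGAAAA


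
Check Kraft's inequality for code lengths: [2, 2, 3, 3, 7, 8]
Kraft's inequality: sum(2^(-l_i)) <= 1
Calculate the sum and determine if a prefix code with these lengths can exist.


Sum = 2^(-2) + 2^(-2) + 2^(-3) + 2^(-3) + 2^(-7) + 2^(-8)
    = 0.25 + 0.25 + 0.125 + 0.125 + 0.0078125 + 0.00390625
    = 195/256 = 0.76171875
Since 0.76171875 <= 1, Kraft's inequality IS satisfied.
A prefix code with these lengths CAN exist.

Kraft sum = 0.76171875. Satisfied.


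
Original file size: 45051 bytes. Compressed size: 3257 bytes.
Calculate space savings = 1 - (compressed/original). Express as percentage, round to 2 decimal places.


ratio = compressed/original = 3257/45051 = 0.072296
savings = 1 - ratio = 1 - 0.072296 = 0.927704
as a percentage: 0.927704 * 100 = 92.77%

Space savings = 1 - 3257/45051 = 92.77%


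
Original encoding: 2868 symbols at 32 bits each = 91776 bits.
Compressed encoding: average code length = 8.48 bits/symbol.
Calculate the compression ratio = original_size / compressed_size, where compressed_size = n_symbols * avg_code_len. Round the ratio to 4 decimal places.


original_size = n_symbols * orig_bits = 2868 * 32 = 91776 bits
compressed_size = n_symbols * avg_code_len = 2868 * 8.48 = 24320.64 bits
ratio = original_size / compressed_size = 91776 / 24320.64 = 3.7736

Compression ratio = 3.7736


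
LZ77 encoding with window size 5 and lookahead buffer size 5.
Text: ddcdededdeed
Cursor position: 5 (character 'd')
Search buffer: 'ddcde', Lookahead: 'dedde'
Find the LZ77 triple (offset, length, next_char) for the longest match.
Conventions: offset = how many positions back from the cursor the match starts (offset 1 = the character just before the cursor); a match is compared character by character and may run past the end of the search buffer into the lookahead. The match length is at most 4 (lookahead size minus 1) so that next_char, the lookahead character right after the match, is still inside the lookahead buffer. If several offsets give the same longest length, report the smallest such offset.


Try each offset into the search buffer:
  offset=1 (pos 4, char 'e'): match length 0
  offset=2 (pos 3, char 'd'): match length 3
  offset=3 (pos 2, char 'c'): match length 0
  offset=4 (pos 1, char 'd'): match length 1
  offset=5 (pos 0, char 'd'): match length 1
Longest match has length 3 at offset 2.
next_char = character at position 5 + 3 = 8 -> 'd'

Best match: offset=2, length=3 (matching 'ded' starting at position 3)
LZ77 triple: (2, 3, 'd')


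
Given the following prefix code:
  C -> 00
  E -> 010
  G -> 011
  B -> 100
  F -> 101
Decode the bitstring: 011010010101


Decoding step by step:
Bits 011 -> G
Bits 010 -> E
Bits 010 -> E
Bits 101 -> F


Decoded message: GEEF


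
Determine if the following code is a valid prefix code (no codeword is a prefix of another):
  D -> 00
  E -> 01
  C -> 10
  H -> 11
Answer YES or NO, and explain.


Checking each pair (does one codeword prefix another?):
  D='00' vs E='01': no prefix
  D='00' vs C='10': no prefix
  D='00' vs H='11': no prefix
  E='01' vs D='00': no prefix
  E='01' vs C='10': no prefix
  E='01' vs H='11': no prefix
  C='10' vs D='00': no prefix
  C='10' vs E='01': no prefix
  C='10' vs H='11': no prefix
  H='11' vs D='00': no prefix
  H='11' vs E='01': no prefix
  H='11' vs C='10': no prefix
No violation found over all pairs.

YES -- this is a valid prefix code. No codeword is a prefix of any other codeword.


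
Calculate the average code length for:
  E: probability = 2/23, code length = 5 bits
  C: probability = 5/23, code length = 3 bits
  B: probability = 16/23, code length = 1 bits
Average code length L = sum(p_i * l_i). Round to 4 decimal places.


Weighted contributions p_i * l_i:
  E: (2/23) * 5 = 10/23
  C: (5/23) * 3 = 15/23
  B: (16/23) * 1 = 16/23
Sum = (10 + 15 + 16)/23 = 41/23

L = 41/23 = 1.7826 bits/symbol


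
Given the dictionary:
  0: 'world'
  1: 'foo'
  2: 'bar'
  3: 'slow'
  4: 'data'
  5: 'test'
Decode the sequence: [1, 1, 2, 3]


Look up each index in the dictionary:
  1 -> 'foo'
  1 -> 'foo'
  2 -> 'bar'
  3 -> 'slow'

Decoded: "foo foo bar slow"


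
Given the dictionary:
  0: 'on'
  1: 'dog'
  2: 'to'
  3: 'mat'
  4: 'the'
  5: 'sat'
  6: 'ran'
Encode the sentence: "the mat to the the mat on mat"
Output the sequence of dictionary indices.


Look up each word in the dictionary:
  'the' -> 4
  'mat' -> 3
  'to' -> 2
  'the' -> 4
  'the' -> 4
  'mat' -> 3
  'on' -> 0
  'mat' -> 3

Encoded: [4, 3, 2, 4, 4, 3, 0, 3]


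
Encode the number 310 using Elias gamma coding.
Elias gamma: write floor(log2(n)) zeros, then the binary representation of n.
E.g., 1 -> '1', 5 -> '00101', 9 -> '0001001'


num_bits = floor(log2(310)) + 1 = 9
leading_zeros = num_bits - 1 = 8
binary(310) = 100110110

Elias gamma(310) = '00000000' + '100110110' = 00000000100110110 (17 bits)


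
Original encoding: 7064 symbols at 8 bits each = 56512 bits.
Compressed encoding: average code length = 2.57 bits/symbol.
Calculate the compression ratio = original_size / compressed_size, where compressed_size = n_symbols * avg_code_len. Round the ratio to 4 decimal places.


original_size = n_symbols * orig_bits = 7064 * 8 = 56512 bits
compressed_size = n_symbols * avg_code_len = 7064 * 2.57 = 18154.48 bits
ratio = original_size / compressed_size = 56512 / 18154.48 = 3.1128

Compression ratio = 3.1128


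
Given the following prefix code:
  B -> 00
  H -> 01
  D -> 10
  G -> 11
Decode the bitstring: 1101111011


Decoding step by step:
Bits 11 -> G
Bits 01 -> H
Bits 11 -> G
Bits 10 -> D
Bits 11 -> G


Decoded message: GHGDG


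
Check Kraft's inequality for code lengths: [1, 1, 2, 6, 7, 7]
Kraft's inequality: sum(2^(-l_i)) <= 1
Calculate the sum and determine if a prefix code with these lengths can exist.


Sum = 2^(-1) + 2^(-1) + 2^(-2) + 2^(-6) + 2^(-7) + 2^(-7)
    = 0.5 + 0.5 + 0.25 + 0.015625 + 0.0078125 + 0.0078125
    = 164/128 = 1.28125
Since 1.28125 > 1, Kraft's inequality is NOT satisfied.
A prefix code with these lengths CANNOT exist.

Kraft sum = 1.28125. Not satisfied.


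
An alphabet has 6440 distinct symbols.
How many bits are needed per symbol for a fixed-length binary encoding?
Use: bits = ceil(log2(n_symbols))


log2(6440) = 12.6528
Bracket: 2^12 = 4096 < 6440 <= 2^13 = 8192
So ceil(log2(6440)) = 13

bits = ceil(log2(6440)) = ceil(12.6528) = 13 bits


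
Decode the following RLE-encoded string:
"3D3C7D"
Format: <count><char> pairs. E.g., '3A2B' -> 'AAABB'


Expanding each <count><char> pair:
  3D -> 'DDD'
  3C -> 'CCC'
  7D -> 'DDDDDDD'

Decoded = DDDCCCDDDDDDD


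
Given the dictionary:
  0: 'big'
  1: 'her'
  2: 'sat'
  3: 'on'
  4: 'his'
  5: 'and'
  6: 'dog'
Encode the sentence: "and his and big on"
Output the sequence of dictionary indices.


Look up each word in the dictionary:
  'and' -> 5
  'his' -> 4
  'and' -> 5
  'big' -> 0
  'on' -> 3

Encoded: [5, 4, 5, 0, 3]


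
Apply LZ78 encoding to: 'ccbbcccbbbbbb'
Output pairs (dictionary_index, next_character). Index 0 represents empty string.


LZ78 encoding steps:
Dictionary: {0: ''}
Step 1: w='' (idx 0), next='c' -> output (0, 'c'), add 'c' as idx 1
Step 2: w='c' (idx 1), next='b' -> output (1, 'b'), add 'cb' as idx 2
Step 3: w='' (idx 0), next='b' -> output (0, 'b'), add 'b' as idx 3
Step 4: w='c' (idx 1), next='c' -> output (1, 'c'), add 'cc' as idx 4
Step 5: w='cb' (idx 2), next='b' -> output (2, 'b'), add 'cbb' as idx 5
Step 6: w='b' (idx 3), next='b' -> output (3, 'b'), add 'bb' as idx 6
Step 7: w='bb' (idx 6), end of input -> output (6, '')


Encoded: [(0, 'c'), (1, 'b'), (0, 'b'), (1, 'c'), (2, 'b'), (3, 'b'), (6, '')]


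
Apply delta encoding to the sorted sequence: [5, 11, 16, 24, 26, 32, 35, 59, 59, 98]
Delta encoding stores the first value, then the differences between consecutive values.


First value: 5
Deltas:
  11 - 5 = 6
  16 - 11 = 5
  24 - 16 = 8
  26 - 24 = 2
  32 - 26 = 6
  35 - 32 = 3
  59 - 35 = 24
  59 - 59 = 0
  98 - 59 = 39


Delta encoded: [5, 6, 5, 8, 2, 6, 3, 24, 0, 39]


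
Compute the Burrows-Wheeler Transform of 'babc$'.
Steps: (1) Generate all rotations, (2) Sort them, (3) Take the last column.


Rotations (sorted):
  0: $babc -> last char: c
  1: abc$b -> last char: b
  2: babc$ -> last char: $
  3: bc$ba -> last char: a
  4: c$bab -> last char: b


BWT = cb$ab


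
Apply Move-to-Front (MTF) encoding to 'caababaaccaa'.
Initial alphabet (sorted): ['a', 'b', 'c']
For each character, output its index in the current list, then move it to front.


MTF encoding:
'c': index 2 in ['a', 'b', 'c'] -> ['c', 'a', 'b']
'a': index 1 in ['c', 'a', 'b'] -> ['a', 'c', 'b']
'a': index 0 in ['a', 'c', 'b'] -> ['a', 'c', 'b']
'b': index 2 in ['a', 'c', 'b'] -> ['b', 'a', 'c']
'a': index 1 in ['b', 'a', 'c'] -> ['a', 'b', 'c']
'b': index 1 in ['a', 'b', 'c'] -> ['b', 'a', 'c']
'a': index 1 in ['b', 'a', 'c'] -> ['a', 'b', 'c']
'a': index 0 in ['a', 'b', 'c'] -> ['a', 'b', 'c']
'c': index 2 in ['a', 'b', 'c'] -> ['c', 'a', 'b']
'c': index 0 in ['c', 'a', 'b'] -> ['c', 'a', 'b']
'a': index 1 in ['c', 'a', 'b'] -> ['a', 'c', 'b']
'a': index 0 in ['a', 'c', 'b'] -> ['a', 'c', 'b']


Output: [2, 1, 0, 2, 1, 1, 1, 0, 2, 0, 1, 0]


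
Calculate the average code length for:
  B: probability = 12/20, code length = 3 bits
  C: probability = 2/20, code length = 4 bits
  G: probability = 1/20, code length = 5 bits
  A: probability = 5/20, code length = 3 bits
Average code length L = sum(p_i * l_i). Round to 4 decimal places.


Weighted contributions p_i * l_i:
  B: (12/20) * 3 = 36/20
  C: (2/20) * 4 = 8/20
  G: (1/20) * 5 = 5/20
  A: (5/20) * 3 = 15/20
Sum = (36 + 8 + 5 + 15)/20 = 64/20

L = 64/20 = 3.2000 bits/symbol


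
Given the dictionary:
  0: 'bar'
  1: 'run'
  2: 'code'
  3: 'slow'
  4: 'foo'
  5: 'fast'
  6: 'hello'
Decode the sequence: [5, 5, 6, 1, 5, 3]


Look up each index in the dictionary:
  5 -> 'fast'
  5 -> 'fast'
  6 -> 'hello'
  1 -> 'run'
  5 -> 'fast'
  3 -> 'slow'

Decoded: "fast fast hello run fast slow"


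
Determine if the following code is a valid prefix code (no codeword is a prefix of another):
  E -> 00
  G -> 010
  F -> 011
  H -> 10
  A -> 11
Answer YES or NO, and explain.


Checking each pair (does one codeword prefix another?):
  E='00' vs G='010': no prefix
  E='00' vs F='011': no prefix
  E='00' vs H='10': no prefix
  E='00' vs A='11': no prefix
  G='010' vs E='00': no prefix
  G='010' vs F='011': no prefix
  G='010' vs H='10': no prefix
  G='010' vs A='11': no prefix
  F='011' vs E='00': no prefix
  F='011' vs G='010': no prefix
  F='011' vs H='10': no prefix
  F='011' vs A='11': no prefix
  H='10' vs E='00': no prefix
  H='10' vs G='010': no prefix
  H='10' vs F='011': no prefix
  H='10' vs A='11': no prefix
  A='11' vs E='00': no prefix
  A='11' vs G='010': no prefix
  A='11' vs F='011': no prefix
  A='11' vs H='10': no prefix
No violation found over all pairs.

YES -- this is a valid prefix code. No codeword is a prefix of any other codeword.


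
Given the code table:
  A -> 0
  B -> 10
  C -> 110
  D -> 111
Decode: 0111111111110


Decoding:
0 -> A
111 -> D
111 -> D
111 -> D
110 -> C


Result: ADDDC


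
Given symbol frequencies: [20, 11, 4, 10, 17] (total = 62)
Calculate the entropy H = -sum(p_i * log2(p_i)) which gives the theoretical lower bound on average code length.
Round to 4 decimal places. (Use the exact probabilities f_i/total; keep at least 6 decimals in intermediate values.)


Per-symbol terms -p_i * log2(p_i) with p_i = f_i/62:
  p = 20/62 = 0.322581: log2(p) = -1.632268, -p*log2(p) = 0.526538
  p = 11/62 = 0.177419: log2(p) = -2.494765, -p*log2(p) = 0.442620
  p = 4/62 = 0.064516: log2(p) = -3.954196, -p*log2(p) = 0.255109
  p = 10/62 = 0.161290: log2(p) = -2.632268, -p*log2(p) = 0.424559
  p = 17/62 = 0.274194: log2(p) = -1.866733, -p*log2(p) = 0.511846
H = 0.526538 + 0.442620 + 0.255109 + 0.424559 + 0.511846 = 2.160672

H = 2.1607 bits/symbol


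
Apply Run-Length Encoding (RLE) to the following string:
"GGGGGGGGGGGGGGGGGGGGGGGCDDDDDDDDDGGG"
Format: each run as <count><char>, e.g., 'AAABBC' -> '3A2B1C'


Scanning runs left to right:
  i=0: run of 'G' x 23 -> '23G'
  i=23: run of 'C' x 1 -> '1C'
  i=24: run of 'D' x 9 -> '9D'
  i=33: run of 'G' x 3 -> '3G'

RLE = 23G1C9D3G


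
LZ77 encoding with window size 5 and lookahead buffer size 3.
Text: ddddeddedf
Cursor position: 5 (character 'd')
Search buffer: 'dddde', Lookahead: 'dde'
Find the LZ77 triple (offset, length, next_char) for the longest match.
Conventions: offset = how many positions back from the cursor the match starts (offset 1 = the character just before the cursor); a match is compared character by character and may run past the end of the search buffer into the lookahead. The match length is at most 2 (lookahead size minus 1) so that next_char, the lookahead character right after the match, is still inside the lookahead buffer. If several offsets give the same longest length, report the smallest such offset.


Try each offset into the search buffer:
  offset=1 (pos 4, char 'e'): match length 0
  offset=2 (pos 3, char 'd'): match length 1
  offset=3 (pos 2, char 'd'): match length 2
  offset=4 (pos 1, char 'd'): match length 2
  offset=5 (pos 0, char 'd'): match length 2
Longest match has length 2, found at offsets 3, 4, 5; take the smallest, offset 3.
next_char = character at position 5 + 2 = 7 -> 'e'

Best match: offset=3, length=2 (matching 'dd' starting at position 2)
LZ77 triple: (3, 2, 'e')


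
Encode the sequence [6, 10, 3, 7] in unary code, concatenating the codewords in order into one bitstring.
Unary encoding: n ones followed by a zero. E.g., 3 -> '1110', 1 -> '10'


Encode each number as n ones followed by a terminating 0:
  6 -> 1111110 (7 bits)
  10 -> 11111111110 (11 bits)
  3 -> 1110 (4 bits)
  7 -> 11111110 (8 bits)
Total length = 7 + 11 + 4 + 8 = 30 bits.

Unary([6, 10, 3, 7]) = 111111011111111110111011111110 (30 bits)


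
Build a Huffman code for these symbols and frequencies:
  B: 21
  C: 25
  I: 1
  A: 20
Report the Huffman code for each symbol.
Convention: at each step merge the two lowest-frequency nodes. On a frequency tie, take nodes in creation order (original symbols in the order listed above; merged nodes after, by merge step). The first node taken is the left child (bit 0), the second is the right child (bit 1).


Huffman tree construction:
Step 1: Merge I(1) + A(20) = 21
Step 2: Merge B(21) + (I+A)(21) = 42
Step 3: Merge C(25) + (B+(I+A))(42) = 67
Read each symbol's code off the tree from the root (left child = 0, right child = 1).

Codes:
  B: 10 (length 2)
  C: 0 (length 1)
  I: 110 (length 3)
  A: 111 (length 3)
Average code length: 130/67 = 1.9403 bits/symbol
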